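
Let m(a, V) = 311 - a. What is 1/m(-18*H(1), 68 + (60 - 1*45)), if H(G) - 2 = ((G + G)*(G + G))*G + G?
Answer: 1/437 ≈ 0.0022883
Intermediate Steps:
H(G) = 2 + G + 4*G**3 (H(G) = 2 + (((G + G)*(G + G))*G + G) = 2 + (((2*G)*(2*G))*G + G) = 2 + ((4*G**2)*G + G) = 2 + (4*G**3 + G) = 2 + (G + 4*G**3) = 2 + G + 4*G**3)
1/m(-18*H(1), 68 + (60 - 1*45)) = 1/(311 - (-18)*(2 + 1 + 4*1**3)) = 1/(311 - (-18)*(2 + 1 + 4*1)) = 1/(311 - (-18)*(2 + 1 + 4)) = 1/(311 - (-18)*7) = 1/(311 - 1*(-126)) = 1/(311 + 126) = 1/437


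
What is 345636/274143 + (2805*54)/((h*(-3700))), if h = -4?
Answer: 1554661767/135243880 ≈ 11.495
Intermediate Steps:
345636/274143 + (2805*54)/((h*(-3700))) = 345636/274143 + (2805*54)/((-4*(-3700))) = 345636*(1/274143) + 151470/14800 = 115212/91381 + 151470*(1/14800) = 115212/91381 + 15147/1480 = 1554661767/135243880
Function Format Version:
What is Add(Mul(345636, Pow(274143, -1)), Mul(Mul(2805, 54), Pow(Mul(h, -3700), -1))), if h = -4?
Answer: Rational(1554661767, 135243880) ≈ 11.495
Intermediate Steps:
Add(Mul(345636, Pow(274143, -1)), Mul(Mul(2805, 54), Pow(Mul(h, -3700), -1))) = Add(Mul(345636, Pow(274143, -1)), Mul(Mul(2805, 54), Pow(Mul(-4, -3700), -1))) = Add(Mul(345636, Rational(1, 274143)), Mul(151470, Pow(14800, -1))) = Add(Rational(115212, 91381), Mul(151470, Rational(1, 14800))) = Add(Rational(115212, 91381), Rational(15147, 1480)) = Rational(1554661767, 135243880)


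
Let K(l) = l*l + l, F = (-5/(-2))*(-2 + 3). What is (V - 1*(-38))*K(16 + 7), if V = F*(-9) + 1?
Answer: 9108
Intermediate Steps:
F = 5/2 (F = -5*(-1/2)*1 = (5/2)*1 = 5/2 ≈ 2.5000)
V = -43/2 (V = (5/2)*(-9) + 1 = -45/2 + 1 = -43/2 ≈ -21.500)
K(l) = l + l**2 (K(l) = l**2 + l = l + l**2)
(V - 1*(-38))*K(16 + 7) = (-43/2 - 1*(-38))*((16 + 7)*(1 + (16 + 7))) = (-43/2 + 38)*(23*(1 + 23)) = 33*(23*24)/2 = (33/2)*552 = 9108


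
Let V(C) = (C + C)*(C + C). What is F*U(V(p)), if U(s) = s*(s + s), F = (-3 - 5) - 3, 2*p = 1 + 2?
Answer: -1782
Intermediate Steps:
p = 3/2 (p = (1 + 2)/2 = (1/2)*3 = 3/2 ≈ 1.5000)
V(C) = 4*C**2 (V(C) = (2*C)*(2*C) = 4*C**2)
F = -11 (F = -8 - 3 = -11)
U(s) = 2*s**2 (U(s) = s*(2*s) = 2*s**2)
F*U(V(p)) = -22*(4*(3/2)**2)**2 = -22*(4*(9/4))**2 = -22*9**2 = -22*81 = -11*162 = -1782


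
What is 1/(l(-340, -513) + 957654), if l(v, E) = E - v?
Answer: 1/957481 ≈ 1.0444e-6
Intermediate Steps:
1/(l(-340, -513) + 957654) = 1/((-513 - 1*(-340)) + 957654) = 1/((-513 + 340) + 957654) = 1/(-173 + 957654) = 1/957481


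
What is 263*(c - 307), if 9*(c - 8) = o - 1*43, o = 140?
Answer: -682222/9 ≈ -75803.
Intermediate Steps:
c = 169/9 (c = 8 + (140 - 1*43)/9 = 8 + (140 - 43)/9 = 8 + (⅑)*97 = 8 + 97/9 = 169/9 ≈ 18.778)
263*(c - 307) = 263*(169/9 - 307) = 263*(-2594/9) = -682222/9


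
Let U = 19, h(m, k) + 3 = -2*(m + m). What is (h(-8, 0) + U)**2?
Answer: 2304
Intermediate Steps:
h(m, k) = -3 - 4*m (h(m, k) = -3 - 2*(m + m) = -3 - 4*m)
(h(-8, 0) + U)**2 = ((-3 - 4*(-8)) + 19)**2 = ((-3 + 32) + 19)**2 = (29 + 19)**2 = 48**2 = 2304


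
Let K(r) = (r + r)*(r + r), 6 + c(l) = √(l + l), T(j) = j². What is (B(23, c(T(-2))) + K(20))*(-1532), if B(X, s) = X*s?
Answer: -2239784 - 70472*√2 ≈ -2.3394e+6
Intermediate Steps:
c(l) = -6 + √2*√l (c(l) = -6 + √(l + l) = -6 + √(2*l) = -6 + √2*√l)
K(r) = 4*r² (K(r) = (2*r)*(2*r) = 4*r²)
(B(23, c(T(-2))) + K(20))*(-1532) = (23*(-6 + √2*√((-2)²)) + 4*20²)*(-1532) = (23*(-6 + √2*√4) + 4*400)*(-1532) = (23*(-6 + √2*2) + 1600)*(-1532) = (23*(-6 + 2*√2) + 1600)*(-1532) = ((-138 + 46*√2) + 1600)*(-1532) = (1462 + 46*√2)*(-1532) = -2239784 - 70472*√2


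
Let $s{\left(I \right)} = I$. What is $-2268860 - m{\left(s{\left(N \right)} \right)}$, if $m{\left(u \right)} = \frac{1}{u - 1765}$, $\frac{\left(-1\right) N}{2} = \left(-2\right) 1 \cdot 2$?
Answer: $- \frac{3986387019}{1757} \approx -2.2689 \cdot 10^{6}$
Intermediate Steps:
$N = 8$ ($N = - 2 \left(-2\right) 1 \cdot 2 = - 2 \left(\left(-2\right) 2\right) = \left(-2\right) \left(-4\right) = 8$)
$m{\left(u \right)} = \frac{1}{-1765 + u}$
$-2268860 - m{\left(s{\left(N \right)} \right)} = -2268860 - \frac{1}{-1765 + 8} = -2268860 - \frac{1}{-1757} = -2268860 - - \frac{1}{1757} = -2268860 + \frac{1}{1757} = - \frac{3986387019}{1757}$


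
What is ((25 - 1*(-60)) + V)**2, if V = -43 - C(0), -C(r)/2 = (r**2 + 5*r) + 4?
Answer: 2500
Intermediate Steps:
C(r) = -8 - 10*r - 2*r**2 (C(r) = -2*((r**2 + 5*r) + 4) = -2*(4 + r**2 + 5*r) = -8 - 10*r - 2*r**2)
V = -35 (V = -43 - (-8 - 10*0 - 2*0**2) = -43 - (-8 + 0 - 2*0) = -43 - (-8 + 0 + 0) = -43 - 1*(-8) = -43 + 8 = -35)
((25 - 1*(-60)) + V)**2 = ((25 - 1*(-60)) - 35)**2 = ((25 + 60) - 35)**2 = (85 - 35)**2 = 50**2 = 2500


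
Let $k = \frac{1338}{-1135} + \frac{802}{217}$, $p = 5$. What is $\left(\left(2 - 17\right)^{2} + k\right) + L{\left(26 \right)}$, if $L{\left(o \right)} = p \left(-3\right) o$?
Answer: $- \frac{40018751}{246295} \approx -162.48$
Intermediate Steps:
$L{\left(o \right)} = - 15 o$ ($L{\left(o \right)} = 5 \left(-3\right) o = - 15 o$)
$k = \frac{619924}{246295}$ ($k = 1338 \left(- \frac{1}{1135}\right) + 802 \cdot \frac{1}{217} = - \frac{1338}{1135} + \frac{802}{217} = \frac{619924}{246295} \approx 2.517$)
$\left(\left(2 - 17\right)^{2} + k\right) + L{\left(26 \right)} = \left(\left(2 - 17\right)^{2} + \frac{619924}{246295}\right) - 390 = \left(\left(-15\right)^{2} + \frac{619924}{246295}\right) - 390 = \left(225 + \frac{619924}{246295}\right) - 390 = \frac{56036299}{246295} - 390 = - \frac{40018751}{246295}$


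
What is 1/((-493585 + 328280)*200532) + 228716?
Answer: 7581693477938159/33148942260 ≈ 2.2872e+5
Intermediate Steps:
1/((-493585 + 328280)*200532) + 228716 = (1/200532)/(-165305) + 228716 = -1/165305*1/200532 + 228716 = -1/33148942260 + 228716 = 7581693477938159/33148942260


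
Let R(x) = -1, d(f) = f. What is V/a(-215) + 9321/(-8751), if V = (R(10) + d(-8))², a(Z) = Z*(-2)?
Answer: -1099733/1254310 ≈ -0.87676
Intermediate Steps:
a(Z) = -2*Z
V = 81 (V = (-1 - 8)² = (-9)² = 81)
V/a(-215) + 9321/(-8751) = 81/((-2*(-215))) + 9321/(-8751) = 81/430 + 9321*(-1/8751) = 81*(1/430) - 3107/2917 = 81/430 - 3107/2917 = -1099733/1254310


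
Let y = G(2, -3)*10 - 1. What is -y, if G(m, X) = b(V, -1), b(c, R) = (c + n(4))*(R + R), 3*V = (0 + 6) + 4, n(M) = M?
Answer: 443/3 ≈ 147.67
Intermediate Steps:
V = 10/3 (V = ((0 + 6) + 4)/3 = (6 + 4)/3 = (⅓)*10 = 10/3 ≈ 3.3333)
b(c, R) = 2*R*(4 + c) (b(c, R) = (c + 4)*(R + R) = (4 + c)*(2*R) = 2*R*(4 + c))
G(m, X) = -44/3 (G(m, X) = 2*(-1)*(4 + 10/3) = 2*(-1)*(22/3) = -44/3)
y = -443/3 (y = -44/3*10 - 1 = -440/3 - 1 = -443/3 ≈ -147.67)
-y = -1*(-443/3) = 443/3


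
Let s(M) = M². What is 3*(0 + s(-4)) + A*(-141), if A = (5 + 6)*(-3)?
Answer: 4701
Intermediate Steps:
A = -33 (A = 11*(-3) = -33)
3*(0 + s(-4)) + A*(-141) = 3*(0 + (-4)²) - 33*(-141) = 3*(0 + 16) + 4653 = 3*16 + 4653 = 48 + 4653 = 4701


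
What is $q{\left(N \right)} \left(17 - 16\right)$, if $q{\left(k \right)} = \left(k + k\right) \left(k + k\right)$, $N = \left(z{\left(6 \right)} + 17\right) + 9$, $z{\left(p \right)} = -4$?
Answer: $1936$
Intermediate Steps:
$N = 22$ ($N = \left(-4 + 17\right) + 9 = 13 + 9 = 22$)
$q{\left(k \right)} = 4 k^{2}$ ($q{\left(k \right)} = 2 k 2 k = 4 k^{2}$)
$q{\left(N \right)} \left(17 - 16\right) = 4 \cdot 22^{2} \left(17 - 16\right) = 4 \cdot 484 \cdot 1 = 1936 \cdot 1 = 1936$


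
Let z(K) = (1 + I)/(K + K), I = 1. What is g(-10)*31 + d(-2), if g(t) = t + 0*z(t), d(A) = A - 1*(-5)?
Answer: -307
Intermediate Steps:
z(K) = 1/K (z(K) = (1 + 1)/(K + K) = 2/((2*K)) = 2*(1/(2*K)) = 1/K)
d(A) = 5 + A (d(A) = A + 5 = 5 + A)
g(t) = t (g(t) = t + 0/t = t + 0 = t)
g(-10)*31 + d(-2) = -10*31 + (5 - 2) = -310 + 3 = -307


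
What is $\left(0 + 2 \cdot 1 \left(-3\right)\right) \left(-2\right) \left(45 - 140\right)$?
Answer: $-1140$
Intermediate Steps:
$\left(0 + 2 \cdot 1 \left(-3\right)\right) \left(-2\right) \left(45 - 140\right) = \left(0 + 2 \left(-3\right)\right) \left(-2\right) \left(-95\right) = \left(0 - 6\right) \left(-2\right) \left(-95\right) = \left(-6\right) \left(-2\right) \left(-95\right) = 12 \left(-95\right) = -1140$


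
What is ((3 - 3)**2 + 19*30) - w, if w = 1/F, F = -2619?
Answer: 1492831/2619 ≈ 570.00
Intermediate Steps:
w = -1/2619 (w = 1/(-2619) = -1/2619 ≈ -0.00038183)
((3 - 3)**2 + 19*30) - w = ((3 - 3)**2 + 19*30) - 1*(-1/2619) = (0**2 + 570) + 1/2619 = (0 + 570) + 1/2619 = 570 + 1/2619 = 1492831/2619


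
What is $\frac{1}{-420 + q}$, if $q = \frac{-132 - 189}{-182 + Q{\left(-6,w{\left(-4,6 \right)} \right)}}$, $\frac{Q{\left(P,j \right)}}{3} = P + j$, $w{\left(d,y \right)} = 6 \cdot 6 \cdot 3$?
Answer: $- \frac{124}{52401} \approx -0.0023664$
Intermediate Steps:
$w{\left(d,y \right)} = 108$ ($w{\left(d,y \right)} = 36 \cdot 3 = 108$)
$Q{\left(P,j \right)} = 3 P + 3 j$ ($Q{\left(P,j \right)} = 3 \left(P + j\right) = 3 P + 3 j$)
$q = - \frac{321}{124}$ ($q = \frac{-132 - 189}{-182 + \left(3 \left(-6\right) + 3 \cdot 108\right)} = \frac{-132 - 189}{-182 + \left(-18 + 324\right)} = - \frac{321}{-182 + 306} = - \frac{321}{124} \approx -2.5887$)
$\frac{1}{-420 + q} = \frac{1}{-420 - \frac{321}{124}} = \frac{1}{- \frac{52401}{124}} = - \frac{124}{52401}$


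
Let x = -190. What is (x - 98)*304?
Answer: -87552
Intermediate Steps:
(x - 98)*304 = (-190 - 98)*304 = -288*304 = -87552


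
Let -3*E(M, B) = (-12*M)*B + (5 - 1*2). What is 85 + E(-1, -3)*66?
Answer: 811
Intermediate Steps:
E(M, B) = -1 + 4*B*M (E(M, B) = -((-12*M)*B + (5 - 1*2))/3 = -(-12*B*M + (5 - 2))/3 = -(-12*B*M + 3)/3 = -(3 - 12*B*M)/3 = -1 + 4*B*M)
85 + E(-1, -3)*66 = 85 + (-1 + 4*(-3)*(-1))*66 = 85 + (-1 + 12)*66 = 85 + 11*66 = 85 + 726 = 811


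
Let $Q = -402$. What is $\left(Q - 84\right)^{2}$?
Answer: $236196$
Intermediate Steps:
$\left(Q - 84\right)^{2} = \left(-402 - 84\right)^{2} = \left(-486\right)^{2} = 236196$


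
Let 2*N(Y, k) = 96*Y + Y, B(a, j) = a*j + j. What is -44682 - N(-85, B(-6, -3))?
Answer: -81119/2 ≈ -40560.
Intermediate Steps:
B(a, j) = j + a*j
N(Y, k) = 97*Y/2 (N(Y, k) = (96*Y + Y)/2 = (97*Y)/2 = 97*Y/2)
-44682 - N(-85, B(-6, -3)) = -44682 - 97*(-85)/2 = -44682 - 1*(-8245/2) = -44682 + 8245/2 = -81119/2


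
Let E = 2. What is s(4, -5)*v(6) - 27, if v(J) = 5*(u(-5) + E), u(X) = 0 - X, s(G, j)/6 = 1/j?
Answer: -69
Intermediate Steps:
s(G, j) = 6/j
u(X) = -X
v(J) = 35 (v(J) = 5*(-1*(-5) + 2) = 5*(5 + 2) = 5*7 = 35)
s(4, -5)*v(6) - 27 = (6/(-5))*35 - 27 = (6*(-⅕))*35 - 27 = -6/5*35 - 27 = -42 - 27 = -69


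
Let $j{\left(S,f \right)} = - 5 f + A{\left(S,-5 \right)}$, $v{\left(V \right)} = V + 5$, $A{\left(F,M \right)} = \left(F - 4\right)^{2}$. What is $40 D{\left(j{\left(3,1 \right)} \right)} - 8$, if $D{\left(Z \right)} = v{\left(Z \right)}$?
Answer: $32$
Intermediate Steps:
$A{\left(F,M \right)} = \left(-4 + F\right)^{2}$
$v{\left(V \right)} = 5 + V$
$j{\left(S,f \right)} = \left(-4 + S\right)^{2} - 5 f$ ($j{\left(S,f \right)} = - 5 f + \left(-4 + S\right)^{2} = \left(-4 + S\right)^{2} - 5 f$)
$D{\left(Z \right)} = 5 + Z$
$40 D{\left(j{\left(3,1 \right)} \right)} - 8 = 40 \left(5 + \left(\left(-4 + 3\right)^{2} - 5\right)\right) - 8 = 40 \left(5 - \left(5 - \left(-1\right)^{2}\right)\right) - 8 = 40 \left(5 + \left(1 - 5\right)\right) - 8 = 40 \left(5 - 4\right) - 8 = 40 \cdot 1 - 8 = 40 - 8 = 32$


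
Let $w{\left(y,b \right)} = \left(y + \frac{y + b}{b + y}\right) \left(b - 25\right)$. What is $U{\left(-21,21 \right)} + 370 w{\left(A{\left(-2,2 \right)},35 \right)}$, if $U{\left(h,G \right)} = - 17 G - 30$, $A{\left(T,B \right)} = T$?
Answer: $-4087$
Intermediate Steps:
$w{\left(y,b \right)} = \left(1 + y\right) \left(-25 + b\right)$ ($w{\left(y,b \right)} = \left(y + \frac{b + y}{b + y}\right) \left(-25 + b\right) = \left(y + 1\right) \left(-25 + b\right) = \left(1 + y\right) \left(-25 + b\right)$)
$U{\left(h,G \right)} = -30 - 17 G$
$U{\left(-21,21 \right)} + 370 w{\left(A{\left(-2,2 \right)},35 \right)} = \left(-30 - 357\right) + 370 \left(-25 + 35 - -50 + 35 \left(-2\right)\right) = \left(-30 - 357\right) + 370 \left(-25 + 35 + 50 - 70\right) = -387 + 370 \left(-10\right) = -387 - 3700 = -4087$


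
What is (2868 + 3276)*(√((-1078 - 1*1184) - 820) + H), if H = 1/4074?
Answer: 1024/679 + 6144*I*√3082 ≈ 1.5081 + 3.4109e+5*I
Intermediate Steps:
H = 1/4074 ≈ 0.00024546
(2868 + 3276)*(√((-1078 - 1*1184) - 820) + H) = (2868 + 3276)*(√((-1078 - 1*1184) - 820) + 1/4074) = 6144*(√((-1078 - 1184) - 820) + 1/4074) = 6144*(√(-2262 - 820) + 1/4074) = 6144*(√(-3082) + 1/4074) = 6144*(I*√3082 + 1/4074) = 6144*(1/4074 + I*√3082) = 1024/679 + 6144*I*√3082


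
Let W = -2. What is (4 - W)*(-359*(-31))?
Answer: 66774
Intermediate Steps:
(4 - W)*(-359*(-31)) = (4 - 1*(-2))*(-359*(-31)) = (4 + 2)*11129 = 6*11129 = 66774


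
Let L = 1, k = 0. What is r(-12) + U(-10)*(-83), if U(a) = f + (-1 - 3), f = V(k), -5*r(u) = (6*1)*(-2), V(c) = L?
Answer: 1257/5 ≈ 251.40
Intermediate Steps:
V(c) = 1
r(u) = 12/5 (r(u) = -6*1*(-2)/5 = -6*(-2)/5 = -⅕*(-12) = 12/5)
f = 1
U(a) = -3 (U(a) = 1 + (-1 - 3) = 1 - 4 = -3)
r(-12) + U(-10)*(-83) = 12/5 - 3*(-83) = 12/5 + 249 = 1257/5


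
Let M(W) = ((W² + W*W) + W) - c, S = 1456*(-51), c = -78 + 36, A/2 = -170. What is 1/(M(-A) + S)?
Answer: 1/157326 ≈ 6.3562e-6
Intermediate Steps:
A = -340 (A = 2*(-170) = -340)
c = -42
S = -74256
M(W) = 42 + W + 2*W² (M(W) = ((W² + W*W) + W) - 1*(-42) = ((W² + W²) + W) + 42 = (2*W² + W) + 42 = (W + 2*W²) + 42 = 42 + W + 2*W²)
1/(M(-A) + S) = 1/((42 - 1*(-340) + 2*(-1*(-340))²) - 74256) = 1/((42 + 340 + 2*340²) - 74256) = 1/((42 + 340 + 2*115600) - 74256) = 1/((42 + 340 + 231200) - 74256) = 1/(231582 - 74256) = 1/157326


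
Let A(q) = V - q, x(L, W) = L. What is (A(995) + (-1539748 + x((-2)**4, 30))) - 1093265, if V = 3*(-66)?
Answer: -2634190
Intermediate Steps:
V = -198
A(q) = -198 - q
(A(995) + (-1539748 + x((-2)**4, 30))) - 1093265 = ((-198 - 1*995) + (-1539748 + (-2)**4)) - 1093265 = ((-198 - 995) + (-1539748 + 16)) - 1093265 = (-1193 - 1539732) - 1093265 = -1540925 - 1093265 = -2634190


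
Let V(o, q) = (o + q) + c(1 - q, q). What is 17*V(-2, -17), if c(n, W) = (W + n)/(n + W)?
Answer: -306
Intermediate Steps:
c(n, W) = 1 (c(n, W) = (W + n)/(W + n) = 1)
V(o, q) = 1 + o + q (V(o, q) = (o + q) + 1 = 1 + o + q)
17*V(-2, -17) = 17*(1 - 2 - 17) = 17*(-18) = -306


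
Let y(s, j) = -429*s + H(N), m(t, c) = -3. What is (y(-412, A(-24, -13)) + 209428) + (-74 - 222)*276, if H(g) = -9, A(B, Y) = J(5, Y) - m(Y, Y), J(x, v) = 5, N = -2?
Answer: 304471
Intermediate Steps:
A(B, Y) = 8 (A(B, Y) = 5 - 1*(-3) = 5 + 3 = 8)
y(s, j) = -9 - 429*s (y(s, j) = -429*s - 9 = -9 - 429*s)
(y(-412, A(-24, -13)) + 209428) + (-74 - 222)*276 = ((-9 - 429*(-412)) + 209428) + (-74 - 222)*276 = ((-9 + 176748) + 209428) - 296*276 = (176739 + 209428) - 81696 = 386167 - 81696 = 304471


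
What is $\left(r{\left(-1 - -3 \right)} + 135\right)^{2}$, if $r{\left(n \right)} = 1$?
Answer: $18496$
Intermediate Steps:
$\left(r{\left(-1 - -3 \right)} + 135\right)^{2} = \left(1 + 135\right)^{2} = 136^{2} = 18496$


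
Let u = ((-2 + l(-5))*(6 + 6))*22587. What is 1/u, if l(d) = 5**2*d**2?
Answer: 1/168860412 ≈ 5.9221e-9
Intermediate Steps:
l(d) = 25*d**2
u = 168860412 (u = ((-2 + 25*(-5)**2)*(6 + 6))*22587 = ((-2 + 25*25)*12)*22587 = ((-2 + 625)*12)*22587 = (623*12)*22587 = 7476*22587 = 168860412)
1/u = 1/168860412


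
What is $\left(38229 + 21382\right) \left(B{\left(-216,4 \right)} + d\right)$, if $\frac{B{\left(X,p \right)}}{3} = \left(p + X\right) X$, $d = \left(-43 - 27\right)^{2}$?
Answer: $8481214636$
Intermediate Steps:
$d = 4900$ ($d = \left(-70\right)^{2} = 4900$)
$B{\left(X,p \right)} = 3 X \left(X + p\right)$ ($B{\left(X,p \right)} = 3 \left(p + X\right) X = 3 \left(X + p\right) X = 3 X \left(X + p\right)$)
$\left(38229 + 21382\right) \left(B{\left(-216,4 \right)} + d\right) = \left(38229 + 21382\right) \left(3 \left(-216\right) \left(-216 + 4\right) + 4900\right) = 59611 \left(3 \left(-216\right) \left(-212\right) + 4900\right) = 59611 \left(137376 + 4900\right) = 59611 \cdot 142276 = 8481214636$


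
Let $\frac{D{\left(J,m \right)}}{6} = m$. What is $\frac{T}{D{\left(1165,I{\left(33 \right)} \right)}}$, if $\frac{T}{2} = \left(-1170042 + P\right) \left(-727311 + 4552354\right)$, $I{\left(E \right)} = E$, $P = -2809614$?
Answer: $- \frac{1691372813912}{11} \approx -1.5376 \cdot 10^{11}$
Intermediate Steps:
$T = -30444710650416$ ($T = 2 \left(-1170042 - 2809614\right) \left(-727311 + 4552354\right) = 2 \left(\left(-3979656\right) 3825043\right) = 2 \left(-15222355325208\right) = -30444710650416$)
$D{\left(J,m \right)} = 6 m$
$\frac{T}{D{\left(1165,I{\left(33 \right)} \right)}} = - \frac{30444710650416}{6 \cdot 33} = - \frac{30444710650416}{198} = \left(-30444710650416\right) \frac{1}{198} = - \frac{1691372813912}{11}$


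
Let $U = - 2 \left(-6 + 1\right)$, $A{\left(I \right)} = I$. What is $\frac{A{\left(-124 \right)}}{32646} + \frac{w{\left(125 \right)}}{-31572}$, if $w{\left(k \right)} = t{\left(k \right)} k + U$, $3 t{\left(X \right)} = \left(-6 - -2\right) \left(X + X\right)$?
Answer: $\frac{339002153}{257674878} \approx 1.3156$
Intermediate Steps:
$t{\left(X \right)} = - \frac{8 X}{3}$ ($t{\left(X \right)} = \frac{\left(-6 - -2\right) \left(X + X\right)}{3} = \frac{\left(-6 + 2\right) 2 X}{3} = \frac{\left(-4\right) 2 X}{3} = \frac{\left(-8\right) X}{3} = - \frac{8 X}{3}$)
$U = 10$ ($U = \left(-2\right) \left(-5\right) = 10$)
$w{\left(k \right)} = 10 - \frac{8 k^{2}}{3}$ ($w{\left(k \right)} = - \frac{8 k}{3} k + 10 = - \frac{8 k^{2}}{3} + 10 = 10 - \frac{8 k^{2}}{3}$)
$\frac{A{\left(-124 \right)}}{32646} + \frac{w{\left(125 \right)}}{-31572} = - \frac{124}{32646} + \frac{10 - \frac{8 \cdot 125^{2}}{3}}{-31572} = \left(-124\right) \frac{1}{32646} + \left(10 - \frac{125000}{3}\right) \left(- \frac{1}{31572}\right) = - \frac{62}{16323} + \left(10 - \frac{125000}{3}\right) \left(- \frac{1}{31572}\right) = - \frac{62}{16323} - - \frac{62485}{47358} = - \frac{62}{16323} + \frac{62485}{47358} = \frac{339002153}{257674878}$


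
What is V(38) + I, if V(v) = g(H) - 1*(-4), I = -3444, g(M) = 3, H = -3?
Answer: -3437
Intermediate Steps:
V(v) = 7 (V(v) = 3 - 1*(-4) = 3 + 4 = 7)
V(38) + I = 7 - 3444 = -3437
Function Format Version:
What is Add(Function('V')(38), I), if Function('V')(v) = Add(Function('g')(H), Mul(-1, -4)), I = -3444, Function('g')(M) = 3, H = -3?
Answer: -3437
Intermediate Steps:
Function('V')(v) = 7 (Function('V')(v) = Add(3, Mul(-1, -4)) = Add(3, 4) = 7)
Add(Function('V')(38), I) = Add(7, -3444) = -3437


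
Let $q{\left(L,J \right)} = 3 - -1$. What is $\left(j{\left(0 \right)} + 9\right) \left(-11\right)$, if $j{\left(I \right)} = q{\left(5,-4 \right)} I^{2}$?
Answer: $-99$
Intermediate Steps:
$q{\left(L,J \right)} = 4$ ($q{\left(L,J \right)} = 3 + 1 = 4$)
$j{\left(I \right)} = 4 I^{2}$
$\left(j{\left(0 \right)} + 9\right) \left(-11\right) = \left(4 \cdot 0^{2} + 9\right) \left(-11\right) = \left(4 \cdot 0 + 9\right) \left(-11\right) = \left(0 + 9\right) \left(-11\right) = 9 \left(-11\right) = -99$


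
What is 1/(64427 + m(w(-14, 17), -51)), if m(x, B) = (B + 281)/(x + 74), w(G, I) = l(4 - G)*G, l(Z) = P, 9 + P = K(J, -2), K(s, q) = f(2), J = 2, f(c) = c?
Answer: 86/5540837 ≈ 1.5521e-5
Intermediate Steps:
K(s, q) = 2
P = -7 (P = -9 + 2 = -7)
l(Z) = -7
w(G, I) = -7*G
m(x, B) = (281 + B)/(74 + x)
1/(64427 + m(w(-14, 17), -51)) = 1/(64427 + (281 - 51)/(74 - 7*(-14))) = 1/(64427 + 230/(74 + 98)) = 1/(64427 + 230/172) = 1/(64427 + (1/172)*230) = 1/(64427 + 115/86) = 1/(5540837/86) = 86/5540837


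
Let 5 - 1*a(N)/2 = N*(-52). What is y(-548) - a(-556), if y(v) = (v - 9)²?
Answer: 368063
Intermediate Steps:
a(N) = 10 + 104*N (a(N) = 10 - 2*N*(-52) = 10 - (-104)*N = 10 + 104*N)
y(v) = (-9 + v)²
y(-548) - a(-556) = (-9 - 548)² - (10 + 104*(-556)) = (-557)² - (10 - 57824) = 310249 - 1*(-57814) = 310249 + 57814 = 368063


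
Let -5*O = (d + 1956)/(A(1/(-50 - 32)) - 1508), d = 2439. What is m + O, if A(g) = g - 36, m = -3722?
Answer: -157055540/42203 ≈ -3721.4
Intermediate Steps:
A(g) = -36 + g
O = 24026/42203 (O = -(2439 + 1956)/(5*((-36 + 1/(-50 - 32)) - 1508)) = -879/((-36 + 1/(-82)) - 1508) = -879/((-36 - 1/82) - 1508) = -879/(-2953/82 - 1508) = -879/(-126609/82) = -879*(-82)/126609 = -⅕*(-120130/42203) = 24026/42203 ≈ 0.56930)
m + O = -3722 + 24026/42203 = -157055540/42203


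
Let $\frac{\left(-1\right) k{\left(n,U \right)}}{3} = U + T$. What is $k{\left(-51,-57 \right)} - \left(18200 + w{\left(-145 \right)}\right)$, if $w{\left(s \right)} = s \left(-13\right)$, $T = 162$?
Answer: $-20400$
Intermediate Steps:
$w{\left(s \right)} = - 13 s$
$k{\left(n,U \right)} = -486 - 3 U$ ($k{\left(n,U \right)} = - 3 \left(U + 162\right) = - 3 \left(162 + U\right) = -486 - 3 U$)
$k{\left(-51,-57 \right)} - \left(18200 + w{\left(-145 \right)}\right) = \left(-486 - -171\right) - \left(18200 - -1885\right) = \left(-486 + 171\right) - 20085 = -315 - 20085 = -20400$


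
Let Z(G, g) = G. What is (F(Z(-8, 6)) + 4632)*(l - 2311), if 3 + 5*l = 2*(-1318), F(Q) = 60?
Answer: -66598248/5 ≈ -1.3320e+7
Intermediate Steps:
l = -2639/5 (l = -⅗ + (2*(-1318))/5 = -⅗ + (⅕)*(-2636) = -⅗ - 2636/5 = -2639/5 ≈ -527.80)
(F(Z(-8, 6)) + 4632)*(l - 2311) = (60 + 4632)*(-2639/5 - 2311) = 4692*(-14194/5) = -66598248/5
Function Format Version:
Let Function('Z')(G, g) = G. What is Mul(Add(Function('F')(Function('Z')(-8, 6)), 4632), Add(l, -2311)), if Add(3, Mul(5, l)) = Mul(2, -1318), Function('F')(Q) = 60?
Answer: Rational(-66598248, 5) ≈ -1.3320e+7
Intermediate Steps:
l = Rational(-2639, 5) (l = Add(Rational(-3, 5), Mul(Rational(1, 5), Mul(2, -1318))) = Add(Rational(-3, 5), Mul(Rational(1, 5), -2636)) = Add(Rational(-3, 5), Rational(-2636, 5)) = Rational(-2639, 5) ≈ -527.80)
Mul(Add(Function('F')(Function('Z')(-8, 6)), 4632), Add(l, -2311)) = Mul(Add(60, 4632), Add(Rational(-2639, 5), -2311)) = Mul(4692, Rational(-14194, 5)) = Rational(-66598248, 5)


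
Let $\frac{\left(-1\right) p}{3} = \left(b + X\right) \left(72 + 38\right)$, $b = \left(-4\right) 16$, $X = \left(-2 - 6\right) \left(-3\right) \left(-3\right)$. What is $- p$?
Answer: $-44880$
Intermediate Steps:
$X = -72$ ($X = \left(-2 - 6\right) \left(-3\right) \left(-3\right) = \left(-8\right) \left(-3\right) \left(-3\right) = 24 \left(-3\right) = -72$)
$b = -64$
$p = 44880$ ($p = - 3 \left(-64 - 72\right) \left(72 + 38\right) = - 3 \left(\left(-136\right) 110\right) = \left(-3\right) \left(-14960\right) = 44880$)
$- p = \left(-1\right) 44880 = -44880$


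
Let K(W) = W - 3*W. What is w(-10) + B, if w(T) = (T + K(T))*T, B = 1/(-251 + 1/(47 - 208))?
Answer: -4041361/40412 ≈ -100.00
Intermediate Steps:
K(W) = -2*W
B = -161/40412 (B = 1/(-251 + 1/(-161)) = 1/(-251 - 1/161) = 1/(-40412/161) = -161/40412 ≈ -0.0039840)
w(T) = -T**2 (w(T) = (T - 2*T)*T = (-T)*T = -T**2)
w(-10) + B = -1*(-10)**2 - 161/40412 = -1*100 - 161/40412 = -100 - 161/40412 = -4041361/40412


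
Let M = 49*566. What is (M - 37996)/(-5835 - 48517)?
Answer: 5131/27176 ≈ 0.18881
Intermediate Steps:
M = 27734
(M - 37996)/(-5835 - 48517) = (27734 - 37996)/(-5835 - 48517) = -10262/(-54352) = -10262*(-1/54352) = 5131/27176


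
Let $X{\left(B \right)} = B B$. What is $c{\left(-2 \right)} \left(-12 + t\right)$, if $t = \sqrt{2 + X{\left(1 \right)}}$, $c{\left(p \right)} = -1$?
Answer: $12 - \sqrt{3} \approx 10.268$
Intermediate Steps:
$X{\left(B \right)} = B^{2}$
$t = \sqrt{3}$ ($t = \sqrt{2 + 1^{2}} = \sqrt{2 + 1} = \sqrt{3} \approx 1.732$)
$c{\left(-2 \right)} \left(-12 + t\right) = - (-12 + \sqrt{3}) = 12 - \sqrt{3}$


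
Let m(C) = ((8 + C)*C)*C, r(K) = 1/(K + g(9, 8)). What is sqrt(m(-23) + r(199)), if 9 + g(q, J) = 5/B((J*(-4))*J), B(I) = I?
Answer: I*sqrt(18769144739815)/48635 ≈ 89.079*I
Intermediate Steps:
g(q, J) = -9 - 5/(4*J**2) (g(q, J) = -9 + 5/(((J*(-4))*J)) = -9 + 5/(((-4*J)*J)) = -9 + 5/((-4*J**2)) = -9 + 5*(-1/(4*J**2)) = -9 - 5/(4*J**2))
r(K) = 1/(-2309/256 + K) (r(K) = 1/(K + (-9 - 5/4/8**2)) = 1/(K + (-9 - 5/4*1/64)) = 1/(K + (-9 - 5/256)) = 1/(K - 2309/256) = 1/(-2309/256 + K))
m(C) = C**2*(8 + C) (m(C) = (C*(8 + C))*C = C**2*(8 + C))
sqrt(m(-23) + r(199)) = sqrt((-23)**2*(8 - 23) + 256/(-2309 + 256*199)) = sqrt(529*(-15) + 256/(-2309 + 50944)) = sqrt(-7935 + 256/48635) = sqrt(-385918469/48635) = I*sqrt(18769144739815)/48635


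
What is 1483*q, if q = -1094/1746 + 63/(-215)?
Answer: -255971732/187695 ≈ -1363.8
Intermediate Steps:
q = -172604/187695 (q = -1094*1/1746 + 63*(-1/215) = -547/873 - 63/215 = -172604/187695 ≈ -0.91960)
1483*q = 1483*(-172604/187695) = -255971732/187695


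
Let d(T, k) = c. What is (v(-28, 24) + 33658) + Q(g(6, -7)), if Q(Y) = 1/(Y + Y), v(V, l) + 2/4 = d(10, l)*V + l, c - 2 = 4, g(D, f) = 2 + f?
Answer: 167567/5 ≈ 33513.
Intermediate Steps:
c = 6 (c = 2 + 4 = 6)
d(T, k) = 6
v(V, l) = -½ + l + 6*V (v(V, l) = -½ + (6*V + l) = -½ + (l + 6*V) = -½ + l + 6*V)
Q(Y) = 1/(2*Y)
(v(-28, 24) + 33658) + Q(g(6, -7)) = ((-½ + 24 + 6*(-28)) + 33658) + 1/(2*(2 - 7)) = ((-½ + 24 - 168) + 33658) + (½)/(-5) = (-289/2 + 33658) + (½)*(-⅕) = 67027/2 - ⅒ = 167567/5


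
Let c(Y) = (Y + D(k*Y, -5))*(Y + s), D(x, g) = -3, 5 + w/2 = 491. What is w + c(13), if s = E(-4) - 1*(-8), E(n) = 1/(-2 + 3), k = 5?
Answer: 1192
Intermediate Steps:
w = 972 (w = -10 + 2*491 = -10 + 982 = 972)
E(n) = 1 (E(n) = 1/1 = 1)
s = 9 (s = 1 - 1*(-8) = 1 + 8 = 9)
c(Y) = (-3 + Y)*(9 + Y) (c(Y) = (Y - 3)*(Y + 9) = (-3 + Y)*(9 + Y))
w + c(13) = 972 + (-27 + 13² + 6*13) = 972 + (-27 + 169 + 78) = 972 + 220 = 1192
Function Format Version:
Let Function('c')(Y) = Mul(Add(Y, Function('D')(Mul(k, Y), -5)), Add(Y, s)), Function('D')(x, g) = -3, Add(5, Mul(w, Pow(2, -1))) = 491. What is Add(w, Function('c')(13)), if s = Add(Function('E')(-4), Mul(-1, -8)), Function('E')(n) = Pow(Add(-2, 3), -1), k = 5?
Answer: 1192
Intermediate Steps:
w = 972 (w = Add(-10, Mul(2, 491)) = Add(-10, 982) = 972)
Function('E')(n) = 1 (Function('E')(n) = Pow(1, -1) = 1)
s = 9 (s = Add(1, Mul(-1, -8)) = Add(1, 8) = 9)
Function('c')(Y) = Mul(Add(-3, Y), Add(9, Y)) (Function('c')(Y) = Mul(Add(Y, -3), Add(Y, 9)) = Mul(Add(-3, Y), Add(9, Y)))
Add(w, Function('c')(13)) = Add(972, Add(-27, Pow(13, 2), Mul(6, 13))) = Add(972, Add(-27, 169, 78)) = Add(972, 220) = 1192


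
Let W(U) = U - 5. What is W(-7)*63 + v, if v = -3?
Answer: -759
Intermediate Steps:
W(U) = -5 + U
W(-7)*63 + v = (-5 - 7)*63 - 3 = -12*63 - 3 = -756 - 3 = -759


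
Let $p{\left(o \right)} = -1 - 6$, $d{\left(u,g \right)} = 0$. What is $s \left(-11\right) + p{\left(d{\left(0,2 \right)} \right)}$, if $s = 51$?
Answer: $-568$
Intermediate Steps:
$p{\left(o \right)} = -7$ ($p{\left(o \right)} = -1 - 6 = -7$)
$s \left(-11\right) + p{\left(d{\left(0,2 \right)} \right)} = 51 \left(-11\right) - 7 = -561 - 7 = -568$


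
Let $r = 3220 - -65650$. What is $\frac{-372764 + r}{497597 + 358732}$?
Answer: $- \frac{101298}{285443} \approx -0.35488$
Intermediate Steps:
$r = 68870$ ($r = 3220 + 65650 = 68870$)
$\frac{-372764 + r}{497597 + 358732} = \frac{-372764 + 68870}{497597 + 358732} = - \frac{303894}{856329} = \left(-303894\right) \frac{1}{856329} = - \frac{101298}{285443}$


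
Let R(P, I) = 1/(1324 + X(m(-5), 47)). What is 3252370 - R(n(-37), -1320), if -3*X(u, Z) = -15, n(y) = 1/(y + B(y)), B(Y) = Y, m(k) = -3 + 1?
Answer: 4322399729/1329 ≈ 3.2524e+6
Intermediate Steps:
m(k) = -2
n(y) = 1/(2*y) (n(y) = 1/(y + y) = 1/(2*y))
X(u, Z) = 5 (X(u, Z) = -⅓*(-15) = 5)
R(P, I) = 1/1329 (R(P, I) = 1/(1324 + 5) = 1/1329)
3252370 - R(n(-37), -1320) = 3252370 - 1*1/1329 = 3252370 - 1/1329 = 4322399729/1329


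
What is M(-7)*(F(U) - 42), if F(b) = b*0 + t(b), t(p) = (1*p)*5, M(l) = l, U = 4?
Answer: 154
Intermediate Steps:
t(p) = 5*p (t(p) = p*5 = 5*p)
F(b) = 5*b (F(b) = b*0 + 5*b = 0 + 5*b = 5*b)
M(-7)*(F(U) - 42) = -7*(5*4 - 42) = -7*(20 - 42) = -7*(-22) = 154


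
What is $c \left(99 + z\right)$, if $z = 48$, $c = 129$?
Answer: $18963$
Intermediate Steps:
$c \left(99 + z\right) = 129 \left(99 + 48\right) = 129 \cdot 147 = 18963$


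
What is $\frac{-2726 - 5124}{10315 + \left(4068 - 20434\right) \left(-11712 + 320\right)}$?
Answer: $- \frac{50}{1187591} \approx -4.2102 \cdot 10^{-5}$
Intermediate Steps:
$\frac{-2726 - 5124}{10315 + \left(4068 - 20434\right) \left(-11712 + 320\right)} = - \frac{7850}{10315 - -186441472} = - \frac{7850}{10315 + 186441472} = - \frac{7850}{186451787} = \left(-7850\right) \frac{1}{186451787} = - \frac{50}{1187591}$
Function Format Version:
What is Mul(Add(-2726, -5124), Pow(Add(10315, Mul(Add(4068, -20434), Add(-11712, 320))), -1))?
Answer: Rational(-50, 1187591) ≈ -4.2102e-5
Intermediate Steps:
Mul(Add(-2726, -5124), Pow(Add(10315, Mul(Add(4068, -20434), Add(-11712, 320))), -1)) = Mul(-7850, Pow(Add(10315, Mul(-16366, -11392)), -1)) = Mul(-7850, Pow(Add(10315, 186441472), -1)) = Mul(-7850, Pow(186451787, -1)) = Mul(-7850, Rational(1, 186451787)) = Rational(-50, 1187591)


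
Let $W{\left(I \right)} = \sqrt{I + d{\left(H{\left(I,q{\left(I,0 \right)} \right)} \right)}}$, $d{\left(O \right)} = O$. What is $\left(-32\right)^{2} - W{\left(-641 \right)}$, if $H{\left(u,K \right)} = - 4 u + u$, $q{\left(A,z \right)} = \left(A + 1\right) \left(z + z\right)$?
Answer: $1024 - \sqrt{1282} \approx 988.2$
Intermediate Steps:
$q{\left(A,z \right)} = 2 z \left(1 + A\right)$ ($q{\left(A,z \right)} = \left(1 + A\right) 2 z = 2 z \left(1 + A\right)$)
$H{\left(u,K \right)} = - 3 u$
$W{\left(I \right)} = \sqrt{2} \sqrt{- I}$ ($W{\left(I \right)} = \sqrt{I - 3 I} = \sqrt{- 2 I} = \sqrt{2} \sqrt{- I}$)
$\left(-32\right)^{2} - W{\left(-641 \right)} = \left(-32\right)^{2} - \sqrt{2} \sqrt{\left(-1\right) \left(-641\right)} = 1024 - \sqrt{2} \sqrt{641} = 1024 - \sqrt{1282}$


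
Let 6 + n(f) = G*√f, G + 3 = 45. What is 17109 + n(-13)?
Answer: 17103 + 42*I*√13 ≈ 17103.0 + 151.43*I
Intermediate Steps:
G = 42 (G = -3 + 45 = 42)
n(f) = -6 + 42*√f
17109 + n(-13) = 17109 + (-6 + 42*√(-13)) = 17109 + (-6 + 42*(I*√13)) = 17109 + (-6 + 42*I*√13) = 17103 + 42*I*√13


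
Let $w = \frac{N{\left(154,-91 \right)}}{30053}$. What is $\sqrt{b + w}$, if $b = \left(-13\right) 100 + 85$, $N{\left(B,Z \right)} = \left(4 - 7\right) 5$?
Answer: $\frac{i \sqrt{1097367563730}}{30053} \approx 34.857 i$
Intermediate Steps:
$N{\left(B,Z \right)} = -15$ ($N{\left(B,Z \right)} = \left(-3\right) 5 = -15$)
$w = - \frac{15}{30053} \approx -0.00049912$
$b = -1215$ ($b = -1300 + 85 = -1215$)
$\sqrt{b + w} = \sqrt{-1215 - \frac{15}{30053}} = \sqrt{- \frac{36514410}{30053}} = \frac{i \sqrt{1097367563730}}{30053}$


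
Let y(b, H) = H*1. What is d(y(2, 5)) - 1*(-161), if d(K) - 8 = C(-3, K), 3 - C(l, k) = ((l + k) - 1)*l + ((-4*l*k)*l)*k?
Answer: 1075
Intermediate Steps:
C(l, k) = 3 - l*(-1 + k + l) + 4*k²*l² (C(l, k) = 3 - (((l + k) - 1)*l + ((-4*l*k)*l)*k) = 3 - (((k + l) - 1)*l + ((-4*k*l)*l)*k) = 3 - ((-1 + k + l)*l + ((-4*k*l)*l)*k) = 3 - (l*(-1 + k + l) + (-4*k*l²)*k) = 3 - (l*(-1 + k + l) - 4*k²*l²) = 3 + (-l*(-1 + k + l) + 4*k²*l²) = 3 - l*(-1 + k + l) + 4*k²*l²)
y(b, H) = H
d(K) = -1 + 3*K + 36*K² (d(K) = 8 + (3 - 3 - 1*(-3)² - 1*K*(-3) + 4*K²*(-3)²) = 8 + (3 - 3 - 1*9 + 3*K + 4*K²*9) = 8 + (3 - 3 - 9 + 3*K + 36*K²) = 8 + (-9 + 3*K + 36*K²) = -1 + 3*K + 36*K²)
d(y(2, 5)) - 1*(-161) = (-1 + 3*5 + 36*5²) - 1*(-161) = (-1 + 15 + 36*25) + 161 = (-1 + 15 + 900) + 161 = 914 + 161 = 1075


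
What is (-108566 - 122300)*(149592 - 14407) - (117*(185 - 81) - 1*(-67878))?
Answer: -31209700256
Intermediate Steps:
(-108566 - 122300)*(149592 - 14407) - (117*(185 - 81) - 1*(-67878)) = -230866*135185 - (117*104 + 67878) = -31209620210 - (12168 + 67878) = -31209620210 - 1*80046 = -31209620210 - 80046 = -31209700256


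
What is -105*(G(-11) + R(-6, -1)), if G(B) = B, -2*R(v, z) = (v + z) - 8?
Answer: 735/2 ≈ 367.50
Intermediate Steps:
R(v, z) = 4 - v/2 - z/2 (R(v, z) = -((v + z) - 8)/2 = -(-8 + v + z)/2 = 4 - v/2 - z/2)
-105*(G(-11) + R(-6, -1)) = -105*(-11 + (4 - 1/2*(-6) - 1/2*(-1))) = -105*(-11 + (4 + 3 + 1/2)) = -105*(-11 + 15/2) = -105*(-7/2) = 735/2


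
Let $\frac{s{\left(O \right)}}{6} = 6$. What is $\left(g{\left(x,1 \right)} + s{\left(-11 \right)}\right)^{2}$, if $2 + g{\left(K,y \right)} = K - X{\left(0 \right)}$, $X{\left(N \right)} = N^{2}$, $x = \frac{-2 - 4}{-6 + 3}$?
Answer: $1296$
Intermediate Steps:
$s{\left(O \right)} = 36$ ($s{\left(O \right)} = 6 \cdot 6 = 36$)
$x = 2$ ($x = - \frac{6}{-3} = \left(-6\right) \left(- \frac{1}{3}\right) = 2$)
$g{\left(K,y \right)} = -2 + K$ ($g{\left(K,y \right)} = -2 + \left(K - 0^{2}\right) = -2 + \left(K - 0\right) = -2 + \left(K + 0\right) = -2 + K$)
$\left(g{\left(x,1 \right)} + s{\left(-11 \right)}\right)^{2} = \left(\left(-2 + 2\right) + 36\right)^{2} = \left(0 + 36\right)^{2} = 36^{2} = 1296$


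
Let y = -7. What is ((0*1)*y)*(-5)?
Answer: 0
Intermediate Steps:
((0*1)*y)*(-5) = ((0*1)*(-7))*(-5) = (0*(-7))*(-5) = 0*(-5) = 0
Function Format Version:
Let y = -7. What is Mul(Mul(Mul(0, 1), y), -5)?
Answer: 0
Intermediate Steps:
Mul(Mul(Mul(0, 1), y), -5) = Mul(Mul(Mul(0, 1), -7), -5) = Mul(Mul(0, -7), -5) = Mul(0, -5) = 0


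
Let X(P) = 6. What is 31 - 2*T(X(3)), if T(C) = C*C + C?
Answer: -53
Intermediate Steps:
T(C) = C + C² (T(C) = C² + C = C + C²)
31 - 2*T(X(3)) = 31 - 12*(1 + 6) = 31 - 12*7 = 31 - 2*42 = 31 - 84 = -53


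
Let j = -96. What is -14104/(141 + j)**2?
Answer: -14104/2025 ≈ -6.9649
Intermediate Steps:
-14104/(141 + j)**2 = -14104/(141 - 96)**2 = -14104/(45**2) = -14104/2025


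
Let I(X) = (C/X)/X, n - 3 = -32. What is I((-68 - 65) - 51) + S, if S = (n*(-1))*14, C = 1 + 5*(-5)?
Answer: 1718189/4232 ≈ 406.00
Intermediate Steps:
n = -29 (n = 3 - 32 = -29)
C = -24 (C = 1 - 25 = -24)
S = 406 (S = -29*(-1)*14 = 29*14 = 406)
I(X) = -24/X**2 (I(X) = (-24/X)/X = -24/X**2)
I((-68 - 65) - 51) + S = -24/((-68 - 65) - 51)**2 + 406 = -24/(-133 - 51)**2 + 406 = -24/(-184)**2 + 406 = -24*1/33856 + 406 = -3/4232 + 406 = 1718189/4232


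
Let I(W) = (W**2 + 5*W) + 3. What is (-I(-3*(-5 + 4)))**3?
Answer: -19683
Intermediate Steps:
I(W) = 3 + W**2 + 5*W
(-I(-3*(-5 + 4)))**3 = (-(3 + (-3*(-5 + 4))**2 + 5*(-3*(-5 + 4))))**3 = (-(3 + (-3*(-1))**2 + 5*(-3*(-1))))**3 = (-(3 + 3**2 + 5*3))**3 = (-(3 + 9 + 15))**3 = (-1*27)**3 = (-27)**3 = -19683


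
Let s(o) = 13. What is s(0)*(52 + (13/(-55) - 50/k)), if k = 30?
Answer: 107458/165 ≈ 651.26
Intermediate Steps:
s(0)*(52 + (13/(-55) - 50/k)) = 13*(52 + (13/(-55) - 50/30)) = 13*(52 + (13*(-1/55) - 50*1/30)) = 13*(52 + (-13/55 - 5/3)) = 13*(52 - 314/165) = 13*(8266/165) = 107458/165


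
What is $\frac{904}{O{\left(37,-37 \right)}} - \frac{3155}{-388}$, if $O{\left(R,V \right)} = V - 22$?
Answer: $- \frac{164607}{22892} \approx -7.1906$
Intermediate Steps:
$O{\left(R,V \right)} = -22 + V$ ($O{\left(R,V \right)} = V - 22 = -22 + V$)
$\frac{904}{O{\left(37,-37 \right)}} - \frac{3155}{-388} = \frac{904}{-22 - 37} - \frac{3155}{-388} = \frac{904}{-59} - - \frac{3155}{388} = 904 \left(- \frac{1}{59}\right) + \frac{3155}{388} = - \frac{904}{59} + \frac{3155}{388} = - \frac{164607}{22892}$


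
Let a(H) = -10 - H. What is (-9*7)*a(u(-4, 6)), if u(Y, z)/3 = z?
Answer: 1764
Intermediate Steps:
u(Y, z) = 3*z
(-9*7)*a(u(-4, 6)) = (-9*7)*(-10 - 3*6) = -63*(-10 - 1*18) = -63*(-10 - 18) = -63*(-28) = 1764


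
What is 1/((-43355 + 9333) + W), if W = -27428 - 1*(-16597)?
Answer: -1/44853 ≈ -2.2295e-5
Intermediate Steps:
W = -10831 (W = -27428 + 16597 = -10831)
1/((-43355 + 9333) + W) = 1/((-43355 + 9333) - 10831) = 1/(-34022 - 10831) = 1/(-44853) = -1/44853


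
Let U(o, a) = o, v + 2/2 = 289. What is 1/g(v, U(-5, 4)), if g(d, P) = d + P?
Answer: 1/283 ≈ 0.0035336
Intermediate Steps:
v = 288 (v = -1 + 289 = 288)
g(d, P) = P + d
1/g(v, U(-5, 4)) = 1/(-5 + 288) = 1/283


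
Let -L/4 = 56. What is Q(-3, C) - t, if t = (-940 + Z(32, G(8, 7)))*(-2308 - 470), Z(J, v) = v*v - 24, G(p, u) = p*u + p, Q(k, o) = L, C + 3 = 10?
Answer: 8700472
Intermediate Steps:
C = 7 (C = -3 + 10 = 7)
L = -224 (L = -4*56 = -224)
Q(k, o) = -224
G(p, u) = p + p*u
Z(J, v) = -24 + v² (Z(J, v) = v² - 24 = -24 + v²)
t = -8700696 (t = (-940 + (-24 + (8*(1 + 7))²))*(-2308 - 470) = (-940 + (-24 + (8*8)²))*(-2778) = (-940 + (-24 + 64²))*(-2778) = (-940 + (-24 + 4096))*(-2778) = (-940 + 4072)*(-2778) = 3132*(-2778) = -8700696)
Q(-3, C) - t = -224 - 1*(-8700696) = -224 + 8700696 = 8700472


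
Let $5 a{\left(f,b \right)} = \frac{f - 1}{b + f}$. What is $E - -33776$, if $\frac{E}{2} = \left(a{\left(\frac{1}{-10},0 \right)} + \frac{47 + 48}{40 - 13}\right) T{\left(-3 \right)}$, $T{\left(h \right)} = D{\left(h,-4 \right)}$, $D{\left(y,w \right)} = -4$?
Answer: $\frac{4553584}{135} \approx 33730.0$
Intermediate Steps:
$T{\left(h \right)} = -4$
$a{\left(f,b \right)} = \frac{-1 + f}{5 \left(b + f\right)}$ ($a{\left(f,b \right)} = \frac{\left(f - 1\right) \frac{1}{b + f}}{5} = \frac{\left(-1 + f\right) \frac{1}{b + f}}{5} = \frac{\frac{1}{b + f} \left(-1 + f\right)}{5} = \frac{-1 + f}{5 \left(b + f\right)}$)
$E = - \frac{6176}{135}$ ($E = 2 \left(\frac{-1 + \frac{1}{-10}}{5 \left(0 + \frac{1}{-10}\right)} + \frac{47 + 48}{40 - 13}\right) \left(-4\right) = 2 \left(\frac{-1 - \frac{1}{10}}{5 \left(0 - \frac{1}{10}\right)} + \frac{95}{27}\right) \left(-4\right) = 2 \left(\frac{1}{5} \frac{1}{- \frac{1}{10}} \left(- \frac{11}{10}\right) + 95 \cdot \frac{1}{27}\right) \left(-4\right) = 2 \left(\frac{1}{5} \left(-10\right) \left(- \frac{11}{10}\right) + \frac{95}{27}\right) \left(-4\right) = 2 \left(\frac{11}{5} + \frac{95}{27}\right) \left(-4\right) = 2 \cdot \frac{772}{135} \left(-4\right) = 2 \left(- \frac{3088}{135}\right) = - \frac{6176}{135} \approx -45.748$)
$E - -33776 = - \frac{6176}{135} - -33776 = - \frac{6176}{135} + 33776 = \frac{4553584}{135}$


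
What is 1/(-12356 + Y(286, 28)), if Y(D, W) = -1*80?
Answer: -1/12436 ≈ -8.0412e-5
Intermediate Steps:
Y(D, W) = -80
1/(-12356 + Y(286, 28)) = 1/(-12356 - 80) = 1/(-12436) = -1/12436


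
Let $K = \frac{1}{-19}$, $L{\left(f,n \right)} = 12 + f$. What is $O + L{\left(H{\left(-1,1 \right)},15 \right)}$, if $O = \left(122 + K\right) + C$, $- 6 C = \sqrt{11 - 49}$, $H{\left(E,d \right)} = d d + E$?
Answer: $\frac{2545}{19} - \frac{i \sqrt{38}}{6} \approx 133.95 - 1.0274 i$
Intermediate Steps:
$H{\left(E,d \right)} = E + d^{2}$ ($H{\left(E,d \right)} = d^{2} + E = E + d^{2}$)
$C = - \frac{i \sqrt{38}}{6}$ ($C = - \frac{\sqrt{11 - 49}}{6} = - \frac{\sqrt{-38}}{6} = - \frac{i \sqrt{38}}{6} \approx - 1.0274 i$)
$K = - \frac{1}{19} \approx -0.052632$
$O = \frac{2317}{19} - \frac{i \sqrt{38}}{6}$ ($O = \left(122 - \frac{1}{19}\right) - \frac{i \sqrt{38}}{6} = \frac{2317}{19} - \frac{i \sqrt{38}}{6} \approx 121.95 - 1.0274 i$)
$O + L{\left(H{\left(-1,1 \right)},15 \right)} = \left(\frac{2317}{19} - \frac{i \sqrt{38}}{6}\right) + \left(12 - \left(1 - 1^{2}\right)\right) = \left(\frac{2317}{19} - \frac{i \sqrt{38}}{6}\right) + \left(12 + \left(-1 + 1\right)\right) = \left(\frac{2317}{19} - \frac{i \sqrt{38}}{6}\right) + \left(12 + 0\right) = \left(\frac{2317}{19} - \frac{i \sqrt{38}}{6}\right) + 12 = \frac{2545}{19} - \frac{i \sqrt{38}}{6}$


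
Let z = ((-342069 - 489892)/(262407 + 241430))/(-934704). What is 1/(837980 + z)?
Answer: 470938459248/394637010081471001 ≈ 1.1933e-6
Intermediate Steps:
z = 831961/470938459248 (z = -831961/503837*(-1/934704) = 831961/470938459248 ≈ 1.7666e-6)
1/(837980 + z) = 1/(837980 + 831961/470938459248) = 1/(394637010081471001/470938459248) = 470938459248/394637010081471001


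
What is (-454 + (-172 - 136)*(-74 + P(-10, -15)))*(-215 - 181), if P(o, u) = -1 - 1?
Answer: -9089784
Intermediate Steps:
P(o, u) = -2
(-454 + (-172 - 136)*(-74 + P(-10, -15)))*(-215 - 181) = (-454 + (-172 - 136)*(-74 - 2))*(-215 - 181) = (-454 - 308*(-76))*(-396) = (-454 + 23408)*(-396) = 22954*(-396) = -9089784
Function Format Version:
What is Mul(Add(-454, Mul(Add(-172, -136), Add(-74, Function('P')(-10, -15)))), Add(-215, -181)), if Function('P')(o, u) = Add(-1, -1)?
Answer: -9089784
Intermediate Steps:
Function('P')(o, u) = -2
Mul(Add(-454, Mul(Add(-172, -136), Add(-74, Function('P')(-10, -15)))), Add(-215, -181)) = Mul(Add(-454, Mul(Add(-172, -136), Add(-74, -2))), Add(-215, -181)) = Mul(Add(-454, Mul(-308, -76)), -396) = Mul(Add(-454, 23408), -396) = Mul(22954, -396) = -9089784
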